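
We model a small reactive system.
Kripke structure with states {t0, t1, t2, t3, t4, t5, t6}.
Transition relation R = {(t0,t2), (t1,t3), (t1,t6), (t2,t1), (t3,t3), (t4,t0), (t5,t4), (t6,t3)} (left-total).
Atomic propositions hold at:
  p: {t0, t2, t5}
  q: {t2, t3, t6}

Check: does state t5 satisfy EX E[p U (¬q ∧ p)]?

Sat(¬q) = {t0, t1, t4, t5}
Sat(¬q ∧ p) = {t0, t5}
E[p U (¬q ∧ p)]: least fixpoint, start Z0 = Sat((¬q ∧ p)) = {t0, t5}, add states in Sat(p) with some successor in Z. Already a fixed point.
Sat(E[p U (¬q ∧ p)]) = {t0, t5}
Sat(EX E[p U (¬q ∧ p)]) = {s : some successor in {t0, t5}} = {t4}
t5 ∉ Sat(EX E[p U (¬q ∧ p)]) = {t4}, so the formula does not hold at t5.

No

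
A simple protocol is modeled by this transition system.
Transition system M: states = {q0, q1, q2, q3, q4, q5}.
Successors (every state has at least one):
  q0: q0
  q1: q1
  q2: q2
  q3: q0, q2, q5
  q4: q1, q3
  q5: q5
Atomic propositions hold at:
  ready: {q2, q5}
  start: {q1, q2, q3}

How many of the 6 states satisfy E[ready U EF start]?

4

EF start: least fixpoint, start Z0 = {q1, q2, q3}, add states with some successor in Z. Z1 = {q1, q2, q3, q4}; fixed.
Sat(EF start) = {q1, q2, q3, q4}
E[ready U EF start]: least fixpoint, start Z0 = Sat(EF start) = {q1, q2, q3, q4}, add states in Sat(ready) with some successor in Z. Already a fixed point.
Sat(E[ready U EF start]) = {q1, q2, q3, q4}
|Sat(E[ready U EF start])| = |{q1, q2, q3, q4}| = 4.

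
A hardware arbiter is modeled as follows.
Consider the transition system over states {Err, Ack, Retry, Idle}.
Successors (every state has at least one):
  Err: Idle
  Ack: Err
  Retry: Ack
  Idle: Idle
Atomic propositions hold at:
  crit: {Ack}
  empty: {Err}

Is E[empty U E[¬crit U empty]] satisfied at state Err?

Sat(¬crit) = {Err, Retry, Idle}
E[¬crit U empty]: least fixpoint, start Z0 = Sat(empty) = {Err}, add states in Sat(¬crit) with some successor in Z. Already a fixed point.
Sat(E[¬crit U empty]) = {Err}
E[empty U E[¬crit U empty]]: least fixpoint, start Z0 = Sat(E[¬crit U empty]) = {Err}, add states in Sat(empty) with some successor in Z. Already a fixed point.
Sat(E[empty U E[¬crit U empty]]) = {Err}
Err ∈ Sat(E[empty U E[¬crit U empty]]) = {Err}, so the formula holds at Err.

Yes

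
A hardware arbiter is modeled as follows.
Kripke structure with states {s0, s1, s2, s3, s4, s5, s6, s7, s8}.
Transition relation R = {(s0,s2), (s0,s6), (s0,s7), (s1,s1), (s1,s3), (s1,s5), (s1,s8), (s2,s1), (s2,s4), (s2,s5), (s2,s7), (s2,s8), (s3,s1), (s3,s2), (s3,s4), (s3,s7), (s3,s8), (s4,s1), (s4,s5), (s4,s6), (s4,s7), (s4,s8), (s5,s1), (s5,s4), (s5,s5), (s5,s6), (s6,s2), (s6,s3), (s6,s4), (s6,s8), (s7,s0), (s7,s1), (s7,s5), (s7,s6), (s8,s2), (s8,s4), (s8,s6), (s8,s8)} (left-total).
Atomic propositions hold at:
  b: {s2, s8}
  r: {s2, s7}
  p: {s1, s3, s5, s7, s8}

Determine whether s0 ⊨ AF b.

No

AF b: least fixpoint, start Z0 = {s2, s8}, add states with every successor in Z. Already a fixed point.
Sat(AF b) = {s2, s8}
s0 ∉ Sat(AF b) = {s2, s8}, so the formula does not hold at s0.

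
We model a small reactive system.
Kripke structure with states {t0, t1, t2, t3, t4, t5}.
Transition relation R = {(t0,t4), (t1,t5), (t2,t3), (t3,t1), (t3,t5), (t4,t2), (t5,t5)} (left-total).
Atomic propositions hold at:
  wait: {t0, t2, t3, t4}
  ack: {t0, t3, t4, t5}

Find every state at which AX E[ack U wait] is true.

E[ack U wait]: least fixpoint, start Z0 = Sat(wait) = {t0, t2, t3, t4}, add states in Sat(ack) with some successor in Z. Already a fixed point.
Sat(E[ack U wait]) = {t0, t2, t3, t4}
Sat(AX E[ack U wait]) = {s : every successor in {t0, t2, t3, t4}} = {t0, t2, t4}

{t0, t2, t4}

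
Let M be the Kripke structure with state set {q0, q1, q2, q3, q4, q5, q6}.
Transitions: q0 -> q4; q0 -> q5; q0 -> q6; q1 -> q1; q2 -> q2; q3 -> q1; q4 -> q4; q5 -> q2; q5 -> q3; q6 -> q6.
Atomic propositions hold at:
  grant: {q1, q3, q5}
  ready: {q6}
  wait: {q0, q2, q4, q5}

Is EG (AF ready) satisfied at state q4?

AF ready: least fixpoint, start Z0 = {q6}, add states with every successor in Z. Already a fixed point.
Sat(AF ready) = {q6}
EG (AF ready): greatest fixpoint, start Z0 = {q6}, keep only states in Sat with some successor in Z. Already a fixed point.
Sat(EG (AF ready)) = {q6}
q4 ∉ Sat(EG (AF ready)) = {q6}, so the formula does not hold at q4.

No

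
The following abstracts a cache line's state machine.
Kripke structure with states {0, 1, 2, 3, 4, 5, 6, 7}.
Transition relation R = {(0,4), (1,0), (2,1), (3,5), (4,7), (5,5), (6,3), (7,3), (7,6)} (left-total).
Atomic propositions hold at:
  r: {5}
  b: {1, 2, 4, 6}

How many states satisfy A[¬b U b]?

5

Sat(¬b) = {0, 3, 5, 7}
A[¬b U b]: least fixpoint, start Z0 = Sat(b) = {1, 2, 4, 6}, add states in Sat(¬b) with every successor in Z. Z1 = {0, 1, 2, 4, 6}; fixed.
Sat(A[¬b U b]) = {0, 1, 2, 4, 6}
|Sat(A[¬b U b])| = |{0, 1, 2, 4, 6}| = 5.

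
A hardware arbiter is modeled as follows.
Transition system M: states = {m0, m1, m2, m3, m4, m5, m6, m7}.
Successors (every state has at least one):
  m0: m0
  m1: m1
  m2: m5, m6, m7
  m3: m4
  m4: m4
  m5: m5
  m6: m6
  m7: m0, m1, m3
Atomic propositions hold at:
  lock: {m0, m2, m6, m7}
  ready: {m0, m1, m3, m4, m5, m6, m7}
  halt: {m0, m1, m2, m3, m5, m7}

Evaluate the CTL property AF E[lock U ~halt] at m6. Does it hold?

Yes

Sat(~halt) = {m4, m6}
E[lock U ~halt]: least fixpoint, start Z0 = Sat(~halt) = {m4, m6}, add states in Sat(lock) with some successor in Z. Z1 = {m2, m4, m6}; fixed.
Sat(E[lock U ~halt]) = {m2, m4, m6}
AF E[lock U ~halt]: least fixpoint, start Z0 = {m2, m4, m6}, add states with every successor in Z. Z1 = {m2, m3, m4, m6}; fixed.
Sat(AF E[lock U ~halt]) = {m2, m3, m4, m6}
m6 ∈ Sat(AF E[lock U ~halt]) = {m2, m3, m4, m6}, so the formula holds at m6.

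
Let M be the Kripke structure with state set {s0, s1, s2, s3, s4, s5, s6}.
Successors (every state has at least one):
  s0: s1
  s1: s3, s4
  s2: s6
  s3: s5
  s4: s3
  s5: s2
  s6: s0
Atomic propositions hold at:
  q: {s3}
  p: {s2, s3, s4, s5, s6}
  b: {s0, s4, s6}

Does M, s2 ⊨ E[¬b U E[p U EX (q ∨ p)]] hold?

Yes

Sat(¬b) = {s1, s2, s3, s5}
Sat(q ∨ p) = {s2, s3, s4, s5, s6}
Sat(EX (q ∨ p)) = {s : some successor in {s2, s3, s4, s5, s6}} = {s1, s2, s3, s4, s5}
E[p U EX (q ∨ p)]: least fixpoint, start Z0 = Sat(EX (q ∨ p)) = {s1, s2, s3, s4, s5}, add states in Sat(p) with some successor in Z. Already a fixed point.
Sat(E[p U EX (q ∨ p)]) = {s1, s2, s3, s4, s5}
E[¬b U E[p U EX (q ∨ p)]]: least fixpoint, start Z0 = Sat(E[p U EX (q ∨ p)]) = {s1, s2, s3, s4, s5}, add states in Sat(¬b) with some successor in Z. Already a fixed point.
Sat(E[¬b U E[p U EX (q ∨ p)]]) = {s1, s2, s3, s4, s5}
s2 ∈ Sat(E[¬b U E[p U EX (q ∨ p)]]) = {s1, s2, s3, s4, s5}, so the formula holds at s2.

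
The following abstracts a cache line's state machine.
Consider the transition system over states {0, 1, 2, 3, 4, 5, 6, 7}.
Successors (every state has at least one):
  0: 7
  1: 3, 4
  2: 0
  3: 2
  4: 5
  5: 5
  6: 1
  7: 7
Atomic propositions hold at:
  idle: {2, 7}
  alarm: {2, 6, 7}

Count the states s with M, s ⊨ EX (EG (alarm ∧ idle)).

2

Sat(alarm ∧ idle) = {2, 7}
EG (alarm ∧ idle): greatest fixpoint, start Z0 = {2, 7}, keep only states in Sat with some successor in Z. Z1 = {7}; fixed.
Sat(EG (alarm ∧ idle)) = {7}
Sat(EX (EG (alarm ∧ idle))) = {s : some successor in {7}} = {0, 7}
|Sat(EX (EG (alarm ∧ idle)))| = |{0, 7}| = 2.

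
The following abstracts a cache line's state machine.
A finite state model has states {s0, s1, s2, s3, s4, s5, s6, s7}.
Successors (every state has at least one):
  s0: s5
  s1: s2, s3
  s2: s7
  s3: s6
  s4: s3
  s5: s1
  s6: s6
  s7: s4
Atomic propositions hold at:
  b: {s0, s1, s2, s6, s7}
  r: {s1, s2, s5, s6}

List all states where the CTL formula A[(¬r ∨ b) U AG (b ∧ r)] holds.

{s1, s2, s3, s4, s6, s7}

Sat(¬r) = {s0, s3, s4, s7}
Sat(¬r ∨ b) = {s0, s1, s2, s3, s4, s6, s7}
Sat(b ∧ r) = {s1, s2, s6}
AG (b ∧ r): greatest fixpoint, start Z0 = {s1, s2, s6}, keep only states in Sat with every successor in Z. Z1 = {s6}; fixed.
Sat(AG (b ∧ r)) = {s6}
A[(¬r ∨ b) U AG (b ∧ r)]: least fixpoint, start Z0 = Sat(AG (b ∧ r)) = {s6}, add states in Sat(¬r ∨ b) with every successor in Z. Z1 = {s3, s6}; Z2 = {s3, s4, s6}; Z3 = {s3, s4, s6, s7}; Z4 = {s2, s3, s4, s6, s7}; Z5 = {s1, s2, s3, s4, s6, s7}; fixed.
Sat(A[(¬r ∨ b) U AG (b ∧ r)]) = {s1, s2, s3, s4, s6, s7}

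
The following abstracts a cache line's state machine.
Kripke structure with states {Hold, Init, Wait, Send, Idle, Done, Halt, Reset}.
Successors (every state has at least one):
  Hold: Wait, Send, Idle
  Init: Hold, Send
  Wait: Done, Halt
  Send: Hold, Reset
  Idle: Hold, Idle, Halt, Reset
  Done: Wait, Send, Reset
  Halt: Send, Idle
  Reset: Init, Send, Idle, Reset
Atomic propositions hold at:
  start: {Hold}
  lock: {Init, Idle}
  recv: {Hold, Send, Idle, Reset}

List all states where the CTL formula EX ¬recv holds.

Sat(¬recv) = {Init, Wait, Done, Halt}
Sat(EX ¬recv) = {s : some successor in {Init, Wait, Done, Halt}} = {Hold, Wait, Idle, Done, Reset}

{Hold, Wait, Idle, Done, Reset}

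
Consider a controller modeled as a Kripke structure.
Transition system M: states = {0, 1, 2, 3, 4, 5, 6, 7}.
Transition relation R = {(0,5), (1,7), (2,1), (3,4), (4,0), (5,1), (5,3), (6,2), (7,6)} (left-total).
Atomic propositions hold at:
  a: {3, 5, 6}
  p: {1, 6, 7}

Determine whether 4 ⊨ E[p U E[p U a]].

No

E[p U a]: least fixpoint, start Z0 = Sat(a) = {3, 5, 6}, add states in Sat(p) with some successor in Z. Z1 = {3, 5, 6, 7}; Z2 = {1, 3, 5, 6, 7}; fixed.
Sat(E[p U a]) = {1, 3, 5, 6, 7}
E[p U E[p U a]]: least fixpoint, start Z0 = Sat(E[p U a]) = {1, 3, 5, 6, 7}, add states in Sat(p) with some successor in Z. Already a fixed point.
Sat(E[p U E[p U a]]) = {1, 3, 5, 6, 7}
4 ∉ Sat(E[p U E[p U a]]) = {1, 3, 5, 6, 7}, so the formula does not hold at 4.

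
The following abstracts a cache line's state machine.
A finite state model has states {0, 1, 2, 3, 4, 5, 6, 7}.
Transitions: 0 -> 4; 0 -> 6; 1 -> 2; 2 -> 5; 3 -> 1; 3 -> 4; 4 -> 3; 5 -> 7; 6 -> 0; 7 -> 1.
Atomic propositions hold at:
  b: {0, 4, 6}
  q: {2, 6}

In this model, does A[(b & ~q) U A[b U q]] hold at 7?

Sat(~q) = {0, 1, 3, 4, 5, 7}
Sat(b & ~q) = {0, 4}
A[b U q]: least fixpoint, start Z0 = Sat(q) = {2, 6}, add states in Sat(b) with every successor in Z. Already a fixed point.
Sat(A[b U q]) = {2, 6}
A[(b & ~q) U A[b U q]]: least fixpoint, start Z0 = Sat(A[b U q]) = {2, 6}, add states in Sat(b & ~q) with every successor in Z. Already a fixed point.
Sat(A[(b & ~q) U A[b U q]]) = {2, 6}
7 ∉ Sat(A[(b & ~q) U A[b U q]]) = {2, 6}, so the formula does not hold at 7.

No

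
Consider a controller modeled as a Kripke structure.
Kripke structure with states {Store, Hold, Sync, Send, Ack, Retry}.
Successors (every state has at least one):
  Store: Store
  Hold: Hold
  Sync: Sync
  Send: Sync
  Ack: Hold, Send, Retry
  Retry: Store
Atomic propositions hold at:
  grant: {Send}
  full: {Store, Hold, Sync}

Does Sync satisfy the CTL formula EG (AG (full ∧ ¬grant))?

Sat(¬grant) = {Store, Hold, Sync, Ack, Retry}
Sat(full ∧ ¬grant) = {Store, Hold, Sync}
AG (full ∧ ¬grant): greatest fixpoint, start Z0 = {Store, Hold, Sync}, keep only states in Sat with every successor in Z. Already a fixed point.
Sat(AG (full ∧ ¬grant)) = {Store, Hold, Sync}
EG (AG (full ∧ ¬grant)): greatest fixpoint, start Z0 = {Store, Hold, Sync}, keep only states in Sat with some successor in Z. Already a fixed point.
Sat(EG (AG (full ∧ ¬grant))) = {Store, Hold, Sync}
Sync ∈ Sat(EG (AG (full ∧ ¬grant))) = {Store, Hold, Sync}, so the formula holds at Sync.

Yes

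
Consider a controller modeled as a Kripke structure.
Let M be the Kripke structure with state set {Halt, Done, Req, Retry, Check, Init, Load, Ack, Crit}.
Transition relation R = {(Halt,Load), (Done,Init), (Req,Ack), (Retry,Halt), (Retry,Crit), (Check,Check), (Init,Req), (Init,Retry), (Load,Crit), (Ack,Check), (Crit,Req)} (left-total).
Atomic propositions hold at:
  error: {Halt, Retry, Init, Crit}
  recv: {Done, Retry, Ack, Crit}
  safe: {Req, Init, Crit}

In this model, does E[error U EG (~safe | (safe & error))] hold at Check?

Sat(~safe) = {Halt, Done, Retry, Check, Load, Ack}
Sat(safe & error) = {Init, Crit}
Sat(~safe | (safe & error)) = {Halt, Done, Retry, Check, Init, Load, Ack, Crit}
EG (~safe | (safe & error)): greatest fixpoint, start Z0 = {Halt, Done, Retry, Check, Init, Load, Ack, Crit}, keep only states in Sat with some successor in Z. Z1 = {Halt, Done, Retry, Check, Init, Load, Ack}; Z2 = {Halt, Done, Retry, Check, Init, Ack}; Z3 = {Done, Retry, Check, Init, Ack}; Z4 = {Done, Check, Init, Ack}; Z5 = {Done, Check, Ack}; Z6 = {Check, Ack}; fixed.
Sat(EG (~safe | (safe & error))) = {Check, Ack}
E[error U EG (~safe | (safe & error))]: least fixpoint, start Z0 = Sat(EG (~safe | (safe & error))) = {Check, Ack}, add states in Sat(error) with some successor in Z. Already a fixed point.
Sat(E[error U EG (~safe | (safe & error))]) = {Check, Ack}
Check ∈ Sat(E[error U EG (~safe | (safe & error))]) = {Check, Ack}, so the formula holds at Check.

Yes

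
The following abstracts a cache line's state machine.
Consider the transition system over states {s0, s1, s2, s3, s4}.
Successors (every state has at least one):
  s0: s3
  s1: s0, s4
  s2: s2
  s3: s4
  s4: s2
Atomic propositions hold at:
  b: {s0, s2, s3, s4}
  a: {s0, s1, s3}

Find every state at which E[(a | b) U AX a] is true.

Sat(a | b) = {s0, s1, s2, s3, s4}
Sat(AX a) = {s : every successor in {s0, s1, s3}} = {s0}
E[(a | b) U AX a]: least fixpoint, start Z0 = Sat(AX a) = {s0}, add states in Sat(a | b) with some successor in Z. Z1 = {s0, s1}; fixed.
Sat(E[(a | b) U AX a]) = {s0, s1}

{s0, s1}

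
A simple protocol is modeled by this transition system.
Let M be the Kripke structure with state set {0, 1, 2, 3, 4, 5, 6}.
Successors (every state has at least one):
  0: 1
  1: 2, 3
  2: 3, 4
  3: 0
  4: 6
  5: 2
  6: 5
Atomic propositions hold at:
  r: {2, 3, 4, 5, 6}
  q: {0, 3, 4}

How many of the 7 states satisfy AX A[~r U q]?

2

Sat(~r) = {0, 1}
A[~r U q]: least fixpoint, start Z0 = Sat(q) = {0, 3, 4}, add states in Sat(~r) with every successor in Z. Already a fixed point.
Sat(A[~r U q]) = {0, 3, 4}
Sat(AX A[~r U q]) = {s : every successor in {0, 3, 4}} = {2, 3}
|Sat(AX A[~r U q])| = |{2, 3}| = 2.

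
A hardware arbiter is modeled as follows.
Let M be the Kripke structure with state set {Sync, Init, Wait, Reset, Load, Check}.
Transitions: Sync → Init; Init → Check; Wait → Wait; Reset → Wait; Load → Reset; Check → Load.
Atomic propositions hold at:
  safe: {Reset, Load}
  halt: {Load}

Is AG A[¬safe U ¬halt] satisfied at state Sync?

No

Sat(¬safe) = {Sync, Init, Wait, Check}
Sat(¬halt) = {Sync, Init, Wait, Reset, Check}
A[¬safe U ¬halt]: least fixpoint, start Z0 = Sat(¬halt) = {Sync, Init, Wait, Reset, Check}, add states in Sat(¬safe) with every successor in Z. Already a fixed point.
Sat(A[¬safe U ¬halt]) = {Sync, Init, Wait, Reset, Check}
AG A[¬safe U ¬halt]: greatest fixpoint, start Z0 = {Sync, Init, Wait, Reset, Check}, keep only states in Sat with every successor in Z. Z1 = {Sync, Init, Wait, Reset}; Z2 = {Sync, Wait, Reset}; Z3 = {Wait, Reset}; fixed.
Sat(AG A[¬safe U ¬halt]) = {Wait, Reset}
Sync ∉ Sat(AG A[¬safe U ¬halt]) = {Wait, Reset}, so the formula does not hold at Sync.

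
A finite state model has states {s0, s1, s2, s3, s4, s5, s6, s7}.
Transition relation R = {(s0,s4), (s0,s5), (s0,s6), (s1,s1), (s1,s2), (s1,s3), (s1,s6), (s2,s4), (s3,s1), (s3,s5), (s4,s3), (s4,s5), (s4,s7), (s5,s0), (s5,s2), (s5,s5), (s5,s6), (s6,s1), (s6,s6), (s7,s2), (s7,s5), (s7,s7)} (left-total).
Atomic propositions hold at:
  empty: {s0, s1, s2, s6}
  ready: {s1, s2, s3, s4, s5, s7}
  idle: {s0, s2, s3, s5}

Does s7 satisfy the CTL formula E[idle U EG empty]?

No

EG empty: greatest fixpoint, start Z0 = {s0, s1, s2, s6}, keep only states in Sat with some successor in Z. Z1 = {s0, s1, s6}; fixed.
Sat(EG empty) = {s0, s1, s6}
E[idle U EG empty]: least fixpoint, start Z0 = Sat(EG empty) = {s0, s1, s6}, add states in Sat(idle) with some successor in Z. Z1 = {s0, s1, s3, s5, s6}; fixed.
Sat(E[idle U EG empty]) = {s0, s1, s3, s5, s6}
s7 ∉ Sat(E[idle U EG empty]) = {s0, s1, s3, s5, s6}, so the formula does not hold at s7.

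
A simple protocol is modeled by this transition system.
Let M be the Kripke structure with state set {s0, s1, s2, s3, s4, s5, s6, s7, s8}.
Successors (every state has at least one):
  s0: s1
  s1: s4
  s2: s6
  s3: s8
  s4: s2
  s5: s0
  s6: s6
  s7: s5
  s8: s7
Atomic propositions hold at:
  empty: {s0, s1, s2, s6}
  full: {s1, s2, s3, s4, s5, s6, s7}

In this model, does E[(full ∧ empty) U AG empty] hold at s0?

Sat(full ∧ empty) = {s1, s2, s6}
AG empty: greatest fixpoint, start Z0 = {s0, s1, s2, s6}, keep only states in Sat with every successor in Z. Z1 = {s0, s2, s6}; Z2 = {s2, s6}; fixed.
Sat(AG empty) = {s2, s6}
E[(full ∧ empty) U AG empty]: least fixpoint, start Z0 = Sat(AG empty) = {s2, s6}, add states in Sat(full ∧ empty) with some successor in Z. Already a fixed point.
Sat(E[(full ∧ empty) U AG empty]) = {s2, s6}
s0 ∉ Sat(E[(full ∧ empty) U AG empty]) = {s2, s6}, so the formula does not hold at s0.

No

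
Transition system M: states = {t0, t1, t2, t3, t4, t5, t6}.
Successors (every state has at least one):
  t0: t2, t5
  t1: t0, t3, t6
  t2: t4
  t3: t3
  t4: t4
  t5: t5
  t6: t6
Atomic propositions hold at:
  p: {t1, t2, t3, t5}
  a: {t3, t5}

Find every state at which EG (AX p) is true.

{t0, t3, t5}

Sat(AX p) = {s : every successor in {t1, t2, t3, t5}} = {t0, t3, t5}
EG (AX p): greatest fixpoint, start Z0 = {t0, t3, t5}, keep only states in Sat with some successor in Z. Already a fixed point.
Sat(EG (AX p)) = {t0, t3, t5}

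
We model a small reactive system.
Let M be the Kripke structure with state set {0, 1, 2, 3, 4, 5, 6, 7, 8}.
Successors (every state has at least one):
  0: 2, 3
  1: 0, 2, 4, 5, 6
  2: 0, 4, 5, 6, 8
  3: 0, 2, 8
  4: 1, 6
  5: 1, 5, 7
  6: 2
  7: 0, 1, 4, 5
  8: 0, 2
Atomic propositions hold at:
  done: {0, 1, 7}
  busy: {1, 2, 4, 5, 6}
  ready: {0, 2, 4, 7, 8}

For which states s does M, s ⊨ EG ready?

EG ready: greatest fixpoint, start Z0 = {0, 2, 4, 7, 8}, keep only states in Sat with some successor in Z. Z1 = {0, 2, 7, 8}; fixed.
Sat(EG ready) = {0, 2, 7, 8}

{0, 2, 7, 8}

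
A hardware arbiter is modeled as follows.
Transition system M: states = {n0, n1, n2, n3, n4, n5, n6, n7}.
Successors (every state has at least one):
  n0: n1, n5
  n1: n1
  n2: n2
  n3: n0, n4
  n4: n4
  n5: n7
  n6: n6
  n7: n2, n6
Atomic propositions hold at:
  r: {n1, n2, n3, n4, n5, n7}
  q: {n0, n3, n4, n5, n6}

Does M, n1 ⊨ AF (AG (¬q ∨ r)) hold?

Yes

Sat(¬q) = {n1, n2, n7}
Sat(¬q ∨ r) = {n1, n2, n3, n4, n5, n7}
AG (¬q ∨ r): greatest fixpoint, start Z0 = {n1, n2, n3, n4, n5, n7}, keep only states in Sat with every successor in Z. Z1 = {n1, n2, n4, n5}; Z2 = {n1, n2, n4}; fixed.
Sat(AG (¬q ∨ r)) = {n1, n2, n4}
AF (AG (¬q ∨ r)): least fixpoint, start Z0 = {n1, n2, n4}, add states with every successor in Z. Already a fixed point.
Sat(AF (AG (¬q ∨ r))) = {n1, n2, n4}
n1 ∈ Sat(AF (AG (¬q ∨ r))) = {n1, n2, n4}, so the formula holds at n1.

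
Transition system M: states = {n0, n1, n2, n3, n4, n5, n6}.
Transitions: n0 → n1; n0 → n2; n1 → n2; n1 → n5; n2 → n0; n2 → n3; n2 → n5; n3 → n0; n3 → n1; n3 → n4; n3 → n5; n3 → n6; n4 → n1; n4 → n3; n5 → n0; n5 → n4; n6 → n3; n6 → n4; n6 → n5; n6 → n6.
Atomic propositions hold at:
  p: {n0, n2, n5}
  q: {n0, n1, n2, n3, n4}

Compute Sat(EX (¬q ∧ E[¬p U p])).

Sat(¬q) = {n5, n6}
Sat(¬p) = {n1, n3, n4, n6}
E[¬p U p]: least fixpoint, start Z0 = Sat(p) = {n0, n2, n5}, add states in Sat(¬p) with some successor in Z. Z1 = {n0, n1, n2, n3, n5, n6}; Z2 = {n0, n1, n2, n3, n4, n5, n6}; fixed.
Sat(E[¬p U p]) = {n0, n1, n2, n3, n4, n5, n6}
Sat(¬q ∧ E[¬p U p]) = {n5, n6}
Sat(EX (¬q ∧ E[¬p U p])) = {s : some successor in {n5, n6}} = {n1, n2, n3, n6}

{n1, n2, n3, n6}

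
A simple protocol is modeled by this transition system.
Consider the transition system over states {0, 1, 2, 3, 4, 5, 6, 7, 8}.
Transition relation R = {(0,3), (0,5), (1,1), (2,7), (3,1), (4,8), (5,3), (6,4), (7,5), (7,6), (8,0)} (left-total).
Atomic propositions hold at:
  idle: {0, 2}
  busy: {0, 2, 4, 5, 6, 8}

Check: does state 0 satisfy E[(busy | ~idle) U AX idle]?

Sat(~idle) = {1, 3, 4, 5, 6, 7, 8}
Sat(busy | ~idle) = {0, 1, 2, 3, 4, 5, 6, 7, 8}
Sat(AX idle) = {s : every successor in {0, 2}} = {8}
E[(busy | ~idle) U AX idle]: least fixpoint, start Z0 = Sat(AX idle) = {8}, add states in Sat(busy | ~idle) with some successor in Z. Z1 = {4, 8}; Z2 = {4, 6, 8}; Z3 = {4, 6, 7, 8}; Z4 = {2, 4, 6, 7, 8}; fixed.
Sat(E[(busy | ~idle) U AX idle]) = {2, 4, 6, 7, 8}
0 ∉ Sat(E[(busy | ~idle) U AX idle]) = {2, 4, 6, 7, 8}, so the formula does not hold at 0.

No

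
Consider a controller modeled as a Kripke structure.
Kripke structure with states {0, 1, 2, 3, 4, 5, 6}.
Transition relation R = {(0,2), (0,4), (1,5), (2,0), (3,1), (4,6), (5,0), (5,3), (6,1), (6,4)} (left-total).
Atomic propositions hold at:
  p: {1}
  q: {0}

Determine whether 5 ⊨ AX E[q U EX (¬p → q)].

Yes

Sat(¬p) = {0, 2, 3, 4, 5, 6}
Sat(¬p → q) = {0, 1}
Sat(EX (¬p → q)) = {s : some successor in {0, 1}} = {2, 3, 5, 6}
E[q U EX (¬p → q)]: least fixpoint, start Z0 = Sat(EX (¬p → q)) = {2, 3, 5, 6}, add states in Sat(q) with some successor in Z. Z1 = {0, 2, 3, 5, 6}; fixed.
Sat(E[q U EX (¬p → q)]) = {0, 2, 3, 5, 6}
Sat(AX E[q U EX (¬p → q)]) = {s : every successor in {0, 2, 3, 5, 6}} = {1, 2, 4, 5}
5 ∈ Sat(AX E[q U EX (¬p → q)]) = {1, 2, 4, 5}, so the formula holds at 5.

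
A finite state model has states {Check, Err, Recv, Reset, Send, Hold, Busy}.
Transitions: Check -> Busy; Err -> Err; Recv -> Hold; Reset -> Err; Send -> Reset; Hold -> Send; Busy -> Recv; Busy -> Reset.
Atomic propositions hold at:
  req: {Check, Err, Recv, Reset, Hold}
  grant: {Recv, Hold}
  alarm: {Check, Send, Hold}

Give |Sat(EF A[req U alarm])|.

A[req U alarm]: least fixpoint, start Z0 = Sat(alarm) = {Check, Send, Hold}, add states in Sat(req) with every successor in Z. Z1 = {Check, Recv, Send, Hold}; fixed.
Sat(A[req U alarm]) = {Check, Recv, Send, Hold}
EF A[req U alarm]: least fixpoint, start Z0 = {Check, Recv, Send, Hold}, add states with some successor in Z. Z1 = {Check, Recv, Send, Hold, Busy}; fixed.
Sat(EF A[req U alarm]) = {Check, Recv, Send, Hold, Busy}
|Sat(EF A[req U alarm])| = |{Check, Recv, Send, Hold, Busy}| = 5.

5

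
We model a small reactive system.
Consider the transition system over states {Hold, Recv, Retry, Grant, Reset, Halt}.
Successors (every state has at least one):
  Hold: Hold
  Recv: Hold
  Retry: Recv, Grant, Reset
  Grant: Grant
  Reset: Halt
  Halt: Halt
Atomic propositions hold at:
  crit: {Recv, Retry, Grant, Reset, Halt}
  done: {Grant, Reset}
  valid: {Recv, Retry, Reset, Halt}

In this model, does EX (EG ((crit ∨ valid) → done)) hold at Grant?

Yes

Sat(crit ∨ valid) = {Recv, Retry, Grant, Reset, Halt}
Sat((crit ∨ valid) → done) = {Hold, Grant, Reset}
EG ((crit ∨ valid) → done): greatest fixpoint, start Z0 = {Hold, Grant, Reset}, keep only states in Sat with some successor in Z. Z1 = {Hold, Grant}; fixed.
Sat(EG ((crit ∨ valid) → done)) = {Hold, Grant}
Sat(EX (EG ((crit ∨ valid) → done))) = {s : some successor in {Hold, Grant}} = {Hold, Recv, Retry, Grant}
Grant ∈ Sat(EX (EG ((crit ∨ valid) → done))) = {Hold, Recv, Retry, Grant}, so the formula holds at Grant.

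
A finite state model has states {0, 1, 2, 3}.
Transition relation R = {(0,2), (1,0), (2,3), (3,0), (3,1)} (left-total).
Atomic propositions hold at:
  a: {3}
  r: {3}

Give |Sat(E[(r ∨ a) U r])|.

1

Sat(r ∨ a) = {3}
E[(r ∨ a) U r]: least fixpoint, start Z0 = Sat(r) = {3}, add states in Sat(r ∨ a) with some successor in Z. Already a fixed point.
Sat(E[(r ∨ a) U r]) = {3}
|Sat(E[(r ∨ a) U r])| = |{3}| = 1.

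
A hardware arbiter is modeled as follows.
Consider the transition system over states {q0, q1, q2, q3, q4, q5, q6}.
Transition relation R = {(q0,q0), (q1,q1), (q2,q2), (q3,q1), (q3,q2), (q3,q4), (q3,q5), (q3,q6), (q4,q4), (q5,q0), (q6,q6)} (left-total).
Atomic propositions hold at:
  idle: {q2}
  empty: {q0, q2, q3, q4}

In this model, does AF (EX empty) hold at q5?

Yes

Sat(EX empty) = {s : some successor in {q0, q2, q3, q4}} = {q0, q2, q3, q4, q5}
AF (EX empty): least fixpoint, start Z0 = {q0, q2, q3, q4, q5}, add states with every successor in Z. Already a fixed point.
Sat(AF (EX empty)) = {q0, q2, q3, q4, q5}
q5 ∈ Sat(AF (EX empty)) = {q0, q2, q3, q4, q5}, so the formula holds at q5.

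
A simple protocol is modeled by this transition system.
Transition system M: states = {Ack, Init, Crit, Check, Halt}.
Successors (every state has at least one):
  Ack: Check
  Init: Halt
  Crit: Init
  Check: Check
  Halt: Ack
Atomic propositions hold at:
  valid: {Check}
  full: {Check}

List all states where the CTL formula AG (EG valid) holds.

{Check}

EG valid: greatest fixpoint, start Z0 = {Check}, keep only states in Sat with some successor in Z. Already a fixed point.
Sat(EG valid) = {Check}
AG (EG valid): greatest fixpoint, start Z0 = {Check}, keep only states in Sat with every successor in Z. Already a fixed point.
Sat(AG (EG valid)) = {Check}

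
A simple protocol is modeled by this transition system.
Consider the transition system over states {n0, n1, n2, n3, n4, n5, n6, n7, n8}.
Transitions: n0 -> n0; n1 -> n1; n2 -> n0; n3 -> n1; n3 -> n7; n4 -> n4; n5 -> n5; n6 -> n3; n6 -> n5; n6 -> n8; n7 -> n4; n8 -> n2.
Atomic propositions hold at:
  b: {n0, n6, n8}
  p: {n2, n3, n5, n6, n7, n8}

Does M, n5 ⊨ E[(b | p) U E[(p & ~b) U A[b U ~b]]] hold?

Yes

Sat(b | p) = {n0, n2, n3, n5, n6, n7, n8}
Sat(~b) = {n1, n2, n3, n4, n5, n7}
Sat(p & ~b) = {n2, n3, n5, n7}
A[b U ~b]: least fixpoint, start Z0 = Sat(~b) = {n1, n2, n3, n4, n5, n7}, add states in Sat(b) with every successor in Z. Z1 = {n1, n2, n3, n4, n5, n7, n8}; Z2 = {n1, n2, n3, n4, n5, n6, n7, n8}; fixed.
Sat(A[b U ~b]) = {n1, n2, n3, n4, n5, n6, n7, n8}
E[(p & ~b) U A[b U ~b]]: least fixpoint, start Z0 = Sat(A[b U ~b]) = {n1, n2, n3, n4, n5, n6, n7, n8}, add states in Sat(p & ~b) with some successor in Z. Already a fixed point.
Sat(E[(p & ~b) U A[b U ~b]]) = {n1, n2, n3, n4, n5, n6, n7, n8}
E[(b | p) U E[(p & ~b) U A[b U ~b]]]: least fixpoint, start Z0 = Sat(E[(p & ~b) U A[b U ~b]]) = {n1, n2, n3, n4, n5, n6, n7, n8}, add states in Sat(b | p) with some successor in Z. Already a fixed point.
Sat(E[(b | p) U E[(p & ~b) U A[b U ~b]]]) = {n1, n2, n3, n4, n5, n6, n7, n8}
n5 ∈ Sat(E[(b | p) U E[(p & ~b) U A[b U ~b]]]) = {n1, n2, n3, n4, n5, n6, n7, n8}, so the formula holds at n5.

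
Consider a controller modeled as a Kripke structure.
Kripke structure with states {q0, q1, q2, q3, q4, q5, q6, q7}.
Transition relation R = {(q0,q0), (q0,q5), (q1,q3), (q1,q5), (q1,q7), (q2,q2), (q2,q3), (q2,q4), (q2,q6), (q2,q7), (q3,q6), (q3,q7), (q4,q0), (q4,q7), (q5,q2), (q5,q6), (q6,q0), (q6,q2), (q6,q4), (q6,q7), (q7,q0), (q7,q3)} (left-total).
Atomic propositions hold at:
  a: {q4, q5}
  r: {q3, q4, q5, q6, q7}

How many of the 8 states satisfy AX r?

Sat(AX r) = {s : every successor in {q3, q4, q5, q6, q7}} = {q1, q3}
|Sat(AX r)| = |{q1, q3}| = 2.

2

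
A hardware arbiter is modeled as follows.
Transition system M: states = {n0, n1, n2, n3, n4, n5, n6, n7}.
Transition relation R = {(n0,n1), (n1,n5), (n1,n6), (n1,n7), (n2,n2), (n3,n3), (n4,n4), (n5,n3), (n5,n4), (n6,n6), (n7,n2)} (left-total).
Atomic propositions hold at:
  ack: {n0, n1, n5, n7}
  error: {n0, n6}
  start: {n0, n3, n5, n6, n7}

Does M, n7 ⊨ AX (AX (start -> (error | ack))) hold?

Sat(error | ack) = {n0, n1, n5, n6, n7}
Sat(start -> (error | ack)) = {n0, n1, n2, n4, n5, n6, n7}
Sat(AX (start -> (error | ack))) = {s : every successor in {n0, n1, n2, n4, n5, n6, n7}} = {n0, n1, n2, n4, n6, n7}
Sat(AX (AX (start -> (error | ack)))) = {s : every successor in {n0, n1, n2, n4, n6, n7}} = {n0, n2, n4, n6, n7}
n7 ∈ Sat(AX (AX (start -> (error | ack)))) = {n0, n2, n4, n6, n7}, so the formula holds at n7.

Yes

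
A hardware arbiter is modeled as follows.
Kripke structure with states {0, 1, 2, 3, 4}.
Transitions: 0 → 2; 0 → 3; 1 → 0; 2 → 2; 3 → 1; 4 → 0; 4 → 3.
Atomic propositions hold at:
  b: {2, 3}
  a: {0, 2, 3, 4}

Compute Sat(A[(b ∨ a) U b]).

Sat(b ∨ a) = {0, 2, 3, 4}
A[(b ∨ a) U b]: least fixpoint, start Z0 = Sat(b) = {2, 3}, add states in Sat(b ∨ a) with every successor in Z. Z1 = {0, 2, 3}; Z2 = {0, 2, 3, 4}; fixed.
Sat(A[(b ∨ a) U b]) = {0, 2, 3, 4}

{0, 2, 3, 4}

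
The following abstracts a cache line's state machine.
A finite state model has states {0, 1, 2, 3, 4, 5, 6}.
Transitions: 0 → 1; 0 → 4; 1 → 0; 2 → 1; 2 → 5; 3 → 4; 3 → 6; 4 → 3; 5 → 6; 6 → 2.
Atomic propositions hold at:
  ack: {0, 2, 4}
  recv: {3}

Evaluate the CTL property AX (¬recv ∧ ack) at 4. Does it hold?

Sat(¬recv) = {0, 1, 2, 4, 5, 6}
Sat(¬recv ∧ ack) = {0, 2, 4}
Sat(AX (¬recv ∧ ack)) = {s : every successor in {0, 2, 4}} = {1, 6}
4 ∉ Sat(AX (¬recv ∧ ack)) = {1, 6}, so the formula does not hold at 4.

No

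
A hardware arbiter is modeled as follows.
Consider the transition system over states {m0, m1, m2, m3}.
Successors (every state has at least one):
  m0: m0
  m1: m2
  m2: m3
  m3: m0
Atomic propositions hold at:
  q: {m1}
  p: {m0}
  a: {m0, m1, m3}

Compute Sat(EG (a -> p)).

{m0}

Sat(a -> p) = {m0, m2}
EG (a -> p): greatest fixpoint, start Z0 = {m0, m2}, keep only states in Sat with some successor in Z. Z1 = {m0}; fixed.
Sat(EG (a -> p)) = {m0}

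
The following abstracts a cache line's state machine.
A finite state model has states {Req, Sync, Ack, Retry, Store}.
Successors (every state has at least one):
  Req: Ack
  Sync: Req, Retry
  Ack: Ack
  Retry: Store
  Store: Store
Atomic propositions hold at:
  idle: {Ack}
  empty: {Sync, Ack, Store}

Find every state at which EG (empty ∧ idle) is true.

Sat(empty ∧ idle) = {Ack}
EG (empty ∧ idle): greatest fixpoint, start Z0 = {Ack}, keep only states in Sat with some successor in Z. Already a fixed point.
Sat(EG (empty ∧ idle)) = {Ack}

{Ack}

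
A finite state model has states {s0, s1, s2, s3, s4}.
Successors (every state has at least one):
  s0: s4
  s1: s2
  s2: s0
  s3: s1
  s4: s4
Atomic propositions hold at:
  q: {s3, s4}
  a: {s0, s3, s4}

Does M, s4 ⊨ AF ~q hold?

Sat(~q) = {s0, s1, s2}
AF ~q: least fixpoint, start Z0 = {s0, s1, s2}, add states with every successor in Z. Z1 = {s0, s1, s2, s3}; fixed.
Sat(AF ~q) = {s0, s1, s2, s3}
s4 ∉ Sat(AF ~q) = {s0, s1, s2, s3}, so the formula does not hold at s4.

No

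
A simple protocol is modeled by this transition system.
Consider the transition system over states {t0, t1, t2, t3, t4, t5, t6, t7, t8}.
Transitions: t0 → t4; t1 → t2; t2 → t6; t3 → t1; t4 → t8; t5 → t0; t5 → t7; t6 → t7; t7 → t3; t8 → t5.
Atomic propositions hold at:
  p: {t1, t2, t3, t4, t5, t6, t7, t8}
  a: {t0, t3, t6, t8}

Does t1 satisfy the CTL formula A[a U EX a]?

Sat(EX a) = {s : some successor in {t0, t3, t6, t8}} = {t2, t4, t5, t7}
A[a U EX a]: least fixpoint, start Z0 = Sat(EX a) = {t2, t4, t5, t7}, add states in Sat(a) with every successor in Z. Z1 = {t0, t2, t4, t5, t6, t7, t8}; fixed.
Sat(A[a U EX a]) = {t0, t2, t4, t5, t6, t7, t8}
t1 ∉ Sat(A[a U EX a]) = {t0, t2, t4, t5, t6, t7, t8}, so the formula does not hold at t1.

No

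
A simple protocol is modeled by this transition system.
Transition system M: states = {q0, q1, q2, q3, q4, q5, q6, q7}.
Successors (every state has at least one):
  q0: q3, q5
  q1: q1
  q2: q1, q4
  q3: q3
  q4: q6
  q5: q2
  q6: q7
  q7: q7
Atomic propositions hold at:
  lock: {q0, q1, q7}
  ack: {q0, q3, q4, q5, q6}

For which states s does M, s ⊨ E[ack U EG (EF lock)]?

{q0, q1, q2, q4, q5, q6, q7}

EF lock: least fixpoint, start Z0 = {q0, q1, q7}, add states with some successor in Z. Z1 = {q0, q1, q2, q6, q7}; Z2 = {q0, q1, q2, q4, q5, q6, q7}; fixed.
Sat(EF lock) = {q0, q1, q2, q4, q5, q6, q7}
EG (EF lock): greatest fixpoint, start Z0 = {q0, q1, q2, q4, q5, q6, q7}, keep only states in Sat with some successor in Z. Already a fixed point.
Sat(EG (EF lock)) = {q0, q1, q2, q4, q5, q6, q7}
E[ack U EG (EF lock)]: least fixpoint, start Z0 = Sat(EG (EF lock)) = {q0, q1, q2, q4, q5, q6, q7}, add states in Sat(ack) with some successor in Z. Already a fixed point.
Sat(E[ack U EG (EF lock)]) = {q0, q1, q2, q4, q5, q6, q7}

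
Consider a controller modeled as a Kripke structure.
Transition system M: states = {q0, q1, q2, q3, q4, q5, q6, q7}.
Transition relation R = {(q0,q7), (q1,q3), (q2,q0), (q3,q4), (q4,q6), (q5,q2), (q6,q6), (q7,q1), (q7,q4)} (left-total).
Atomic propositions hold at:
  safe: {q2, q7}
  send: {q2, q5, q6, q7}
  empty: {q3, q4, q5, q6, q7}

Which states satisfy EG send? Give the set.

EG send: greatest fixpoint, start Z0 = {q2, q5, q6, q7}, keep only states in Sat with some successor in Z. Z1 = {q5, q6}; Z2 = {q6}; fixed.
Sat(EG send) = {q6}

{q6}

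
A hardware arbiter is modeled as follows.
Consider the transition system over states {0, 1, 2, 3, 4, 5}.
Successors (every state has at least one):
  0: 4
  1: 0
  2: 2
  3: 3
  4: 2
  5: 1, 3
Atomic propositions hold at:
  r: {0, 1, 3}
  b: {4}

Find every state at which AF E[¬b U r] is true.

Sat(¬b) = {0, 1, 2, 3, 5}
E[¬b U r]: least fixpoint, start Z0 = Sat(r) = {0, 1, 3}, add states in Sat(¬b) with some successor in Z. Z1 = {0, 1, 3, 5}; fixed.
Sat(E[¬b U r]) = {0, 1, 3, 5}
AF E[¬b U r]: least fixpoint, start Z0 = {0, 1, 3, 5}, add states with every successor in Z. Already a fixed point.
Sat(AF E[¬b U r]) = {0, 1, 3, 5}

{0, 1, 3, 5}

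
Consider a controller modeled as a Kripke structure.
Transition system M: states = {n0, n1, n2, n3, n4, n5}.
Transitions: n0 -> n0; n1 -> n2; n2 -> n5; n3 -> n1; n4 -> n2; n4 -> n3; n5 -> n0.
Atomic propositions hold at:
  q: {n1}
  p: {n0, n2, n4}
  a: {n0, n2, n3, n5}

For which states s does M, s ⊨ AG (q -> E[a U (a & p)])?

Sat(a & p) = {n0, n2}
E[a U (a & p)]: least fixpoint, start Z0 = Sat((a & p)) = {n0, n2}, add states in Sat(a) with some successor in Z. Z1 = {n0, n2, n5}; fixed.
Sat(E[a U (a & p)]) = {n0, n2, n5}
Sat(q -> E[a U (a & p)]) = {n0, n2, n3, n4, n5}
AG (q -> E[a U (a & p)]): greatest fixpoint, start Z0 = {n0, n2, n3, n4, n5}, keep only states in Sat with every successor in Z. Z1 = {n0, n2, n4, n5}; Z2 = {n0, n2, n5}; fixed.
Sat(AG (q -> E[a U (a & p)])) = {n0, n2, n5}

{n0, n2, n5}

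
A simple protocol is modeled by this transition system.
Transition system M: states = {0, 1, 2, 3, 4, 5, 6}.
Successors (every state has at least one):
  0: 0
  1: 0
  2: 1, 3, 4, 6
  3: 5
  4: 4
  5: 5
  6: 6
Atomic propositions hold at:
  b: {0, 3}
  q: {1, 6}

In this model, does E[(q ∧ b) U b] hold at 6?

Sat(q ∧ b) = ∅
E[(q ∧ b) U b]: least fixpoint, start Z0 = Sat(b) = {0, 3}, add states in Sat(q ∧ b) with some successor in Z. Already a fixed point.
Sat(E[(q ∧ b) U b]) = {0, 3}
6 ∉ Sat(E[(q ∧ b) U b]) = {0, 3}, so the formula does not hold at 6.

No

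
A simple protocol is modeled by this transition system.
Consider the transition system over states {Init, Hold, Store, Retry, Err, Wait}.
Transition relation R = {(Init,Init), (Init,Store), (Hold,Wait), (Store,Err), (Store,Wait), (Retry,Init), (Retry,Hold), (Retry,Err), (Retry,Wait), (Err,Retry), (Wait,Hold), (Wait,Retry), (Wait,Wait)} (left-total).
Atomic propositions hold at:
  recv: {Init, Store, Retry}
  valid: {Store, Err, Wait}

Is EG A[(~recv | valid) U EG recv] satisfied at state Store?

No

Sat(~recv) = {Hold, Err, Wait}
Sat(~recv | valid) = {Hold, Store, Err, Wait}
EG recv: greatest fixpoint, start Z0 = {Init, Store, Retry}, keep only states in Sat with some successor in Z. Z1 = {Init, Retry}; fixed.
Sat(EG recv) = {Init, Retry}
A[(~recv | valid) U EG recv]: least fixpoint, start Z0 = Sat(EG recv) = {Init, Retry}, add states in Sat(~recv | valid) with every successor in Z. Z1 = {Init, Retry, Err}; fixed.
Sat(A[(~recv | valid) U EG recv]) = {Init, Retry, Err}
EG A[(~recv | valid) U EG recv]: greatest fixpoint, start Z0 = {Init, Retry, Err}, keep only states in Sat with some successor in Z. Already a fixed point.
Sat(EG A[(~recv | valid) U EG recv]) = {Init, Retry, Err}
Store ∉ Sat(EG A[(~recv | valid) U EG recv]) = {Init, Retry, Err}, so the formula does not hold at Store.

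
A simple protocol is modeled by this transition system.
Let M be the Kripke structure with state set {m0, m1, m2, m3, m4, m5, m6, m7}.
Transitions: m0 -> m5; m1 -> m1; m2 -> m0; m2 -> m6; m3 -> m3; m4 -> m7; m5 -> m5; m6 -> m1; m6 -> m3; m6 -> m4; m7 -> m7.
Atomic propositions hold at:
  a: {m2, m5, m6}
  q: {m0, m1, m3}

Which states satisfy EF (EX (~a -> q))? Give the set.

{m0, m1, m2, m3, m5, m6}

Sat(~a) = {m0, m1, m3, m4, m7}
Sat(~a -> q) = {m0, m1, m2, m3, m5, m6}
Sat(EX (~a -> q)) = {s : some successor in {m0, m1, m2, m3, m5, m6}} = {m0, m1, m2, m3, m5, m6}
EF (EX (~a -> q)): least fixpoint, start Z0 = {m0, m1, m2, m3, m5, m6}, add states with some successor in Z. Already a fixed point.
Sat(EF (EX (~a -> q))) = {m0, m1, m2, m3, m5, m6}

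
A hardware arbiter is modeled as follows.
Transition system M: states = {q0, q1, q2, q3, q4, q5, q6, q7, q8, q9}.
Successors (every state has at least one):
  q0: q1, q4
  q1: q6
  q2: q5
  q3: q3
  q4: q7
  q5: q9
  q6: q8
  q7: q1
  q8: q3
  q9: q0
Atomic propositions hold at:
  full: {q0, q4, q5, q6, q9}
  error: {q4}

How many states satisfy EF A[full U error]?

A[full U error]: least fixpoint, start Z0 = Sat(error) = {q4}, add states in Sat(full) with every successor in Z. Already a fixed point.
Sat(A[full U error]) = {q4}
EF A[full U error]: least fixpoint, start Z0 = {q4}, add states with some successor in Z. Z1 = {q0, q4}; Z2 = {q0, q4, q9}; Z3 = {q0, q4, q5, q9}; Z4 = {q0, q2, q4, q5, q9}; fixed.
Sat(EF A[full U error]) = {q0, q2, q4, q5, q9}
|Sat(EF A[full U error])| = |{q0, q2, q4, q5, q9}| = 5.

5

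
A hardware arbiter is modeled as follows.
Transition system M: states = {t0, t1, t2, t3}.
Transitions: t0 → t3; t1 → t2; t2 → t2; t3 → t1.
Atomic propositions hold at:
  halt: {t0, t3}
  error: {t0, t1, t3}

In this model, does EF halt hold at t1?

No

EF halt: least fixpoint, start Z0 = {t0, t3}, add states with some successor in Z. Already a fixed point.
Sat(EF halt) = {t0, t3}
t1 ∉ Sat(EF halt) = {t0, t3}, so the formula does not hold at t1.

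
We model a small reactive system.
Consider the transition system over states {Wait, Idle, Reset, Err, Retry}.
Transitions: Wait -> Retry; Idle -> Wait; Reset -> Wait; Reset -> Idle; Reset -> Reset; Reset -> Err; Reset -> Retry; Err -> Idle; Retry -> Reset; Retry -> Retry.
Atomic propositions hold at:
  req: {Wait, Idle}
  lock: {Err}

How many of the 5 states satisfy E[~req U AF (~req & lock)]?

Sat(~req) = {Reset, Err, Retry}
Sat(~req & lock) = {Err}
AF (~req & lock): least fixpoint, start Z0 = {Err}, add states with every successor in Z. Already a fixed point.
Sat(AF (~req & lock)) = {Err}
E[~req U AF (~req & lock)]: least fixpoint, start Z0 = Sat(AF (~req & lock)) = {Err}, add states in Sat(~req) with some successor in Z. Z1 = {Reset, Err}; Z2 = {Reset, Err, Retry}; fixed.
Sat(E[~req U AF (~req & lock)]) = {Reset, Err, Retry}
|Sat(E[~req U AF (~req & lock)])| = |{Reset, Err, Retry}| = 3.

3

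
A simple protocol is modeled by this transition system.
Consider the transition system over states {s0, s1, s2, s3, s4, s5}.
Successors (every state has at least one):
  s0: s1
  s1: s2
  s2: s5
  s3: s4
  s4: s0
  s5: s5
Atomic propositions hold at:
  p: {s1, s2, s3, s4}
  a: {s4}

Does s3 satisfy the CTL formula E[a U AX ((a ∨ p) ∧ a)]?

Yes

Sat(a ∨ p) = {s1, s2, s3, s4}
Sat((a ∨ p) ∧ a) = {s4}
Sat(AX ((a ∨ p) ∧ a)) = {s : every successor in {s4}} = {s3}
E[a U AX ((a ∨ p) ∧ a)]: least fixpoint, start Z0 = Sat(AX ((a ∨ p) ∧ a)) = {s3}, add states in Sat(a) with some successor in Z. Already a fixed point.
Sat(E[a U AX ((a ∨ p) ∧ a)]) = {s3}
s3 ∈ Sat(E[a U AX ((a ∨ p) ∧ a)]) = {s3}, so the formula holds at s3.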